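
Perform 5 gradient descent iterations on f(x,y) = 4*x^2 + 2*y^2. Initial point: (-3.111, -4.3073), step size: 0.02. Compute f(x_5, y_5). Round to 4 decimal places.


Gradient descent on f(x,y) = 4*x^2 + 2*y^2.
Starting point: (-3.111, -4.3073), alpha = 0.02
Step 1: grad_x = 2*4*-3.111 = -24.888, grad_y = 2*2*-4.3073 = -17.2292
  x_1 = -3.111 - 0.02*-24.888 = -2.6132
  y_1 = -4.3073 - 0.02*-17.2292 = -3.9627
Step 2: grad_x = 2*4*-2.6132 = -20.9059, grad_y = 2*2*-3.9627 = -15.8509
  x_2 = -2.6132 - 0.02*-20.9059 = -2.1951
  y_2 = -3.9627 - 0.02*-15.8509 = -3.6457
Step 3: grad_x = 2*4*-2.1951 = -17.561, grad_y = 2*2*-3.6457 = -14.5828
  x_3 = -2.1951 - 0.02*-17.561 = -1.8439
  y_3 = -3.6457 - 0.02*-14.5828 = -3.354
Step 4: grad_x = 2*4*-1.8439 = -14.7512, grad_y = 2*2*-3.354 = -13.4162
  x_4 = -1.8439 - 0.02*-14.7512 = -1.5489
  y_4 = -3.354 - 0.02*-13.4162 = -3.0857
Step 5: grad_x = 2*4*-1.5489 = -12.391, grad_y = 2*2*-3.0857 = -12.3429
  x_5 = -1.5489 - 0.02*-12.391 = -1.3011
  y_5 = -3.0857 - 0.02*-12.3429 = -2.8389
f(-1.3011, -2.8389) = 4*(-1.3011)^2 + 2*(-2.8389)^2 = 22.8893


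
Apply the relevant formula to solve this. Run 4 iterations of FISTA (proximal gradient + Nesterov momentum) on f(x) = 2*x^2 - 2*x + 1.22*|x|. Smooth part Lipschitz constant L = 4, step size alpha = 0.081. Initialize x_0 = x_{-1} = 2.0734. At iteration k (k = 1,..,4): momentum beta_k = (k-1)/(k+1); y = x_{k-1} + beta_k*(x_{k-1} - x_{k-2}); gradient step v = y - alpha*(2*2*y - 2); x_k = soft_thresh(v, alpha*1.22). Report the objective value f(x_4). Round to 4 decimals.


FISTA on f(x) = 2*x^2 - 2*x + 1.22*|x|
L = 4, alpha = 0.081
Iteration 1: beta = 0.0, y = 2.0734 + 0.0*(2.0734 - 2.0734) = 2.0734
  grad(y) = 6.2936, v = y - alpha*grad = 1.5636
  prox(v) = soft_thresh(1.5636, 0.0988) = 1.4648
Iteration 2: beta = 0.3333, y = 1.4648 + 0.3333*(1.4648 - 2.0734) = 1.2619
  grad(y) = 3.0477, v = y - alpha*grad = 1.0151
  prox(v) = soft_thresh(1.0151, 0.0988) = 0.9162
Iteration 3: beta = 0.5, y = 0.9162 + 0.5*(0.9162 - 1.4648) = 0.642
  grad(y) = 0.5679, v = y - alpha*grad = 0.596
  prox(v) = soft_thresh(0.596, 0.0988) = 0.4972
Iteration 4: beta = 0.6, y = 0.4972 + 0.6*(0.4972 - 0.9162) = 0.2457
  grad(y) = -1.0172, v = y - alpha*grad = 0.3281
  prox(v) = soft_thresh(0.3281, 0.0988) = 0.2293
f(x_4) = 2*0.2293^2 - 2*0.2293 + 1.22*|0.2293| = -0.0737


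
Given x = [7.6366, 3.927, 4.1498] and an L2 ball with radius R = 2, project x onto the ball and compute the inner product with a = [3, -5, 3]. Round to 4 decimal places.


Step 1: Compute ||x|| (intermediates to 6 decimals).
||x|| = sqrt(7.6366^2 + 3.927^2 + 4.1498^2) = 9.537286
Step 2: Project.
Since ||x|| > R, scale = R/||x|| = 2/9.537286 = 0.209703, proj(x) = scale * x
proj(x) = [1.601418, 0.823504, 0.870226]
Step 3: Dot product.
a^T * proj(x) = 3*1.601418 - 5*0.823504 + 3*0.870226 = 3.2974


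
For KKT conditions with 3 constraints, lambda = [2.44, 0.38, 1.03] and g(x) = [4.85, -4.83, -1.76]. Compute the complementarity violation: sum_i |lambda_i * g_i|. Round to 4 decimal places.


KKT complementary slackness check:
lambda_1 * g_1 = 2.44 * 4.85 = 11.834
lambda_2 * g_2 = 0.38 * -4.83 = -1.8354
lambda_3 * g_3 = 1.03 * -1.76 = -1.8128
Total violation = 11.834 + 1.8354 + 1.8128 = 15.4822


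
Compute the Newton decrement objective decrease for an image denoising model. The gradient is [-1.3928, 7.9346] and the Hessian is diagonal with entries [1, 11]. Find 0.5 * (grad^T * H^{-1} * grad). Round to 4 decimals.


Step 1: H is diagonal, so H^(-1) * g = [-1.3928, 0.7213].
Step 2: g^T H^(-1) g = sum_i g_i^2 / H_ii
  = (-1.3928)^2/1 + (7.9346)^2/11
  = 1.9399 + 5.7234 = 7.6633
Step 3: Objective decrease = 0.5 * g^T H^(-1) g = 3.8317


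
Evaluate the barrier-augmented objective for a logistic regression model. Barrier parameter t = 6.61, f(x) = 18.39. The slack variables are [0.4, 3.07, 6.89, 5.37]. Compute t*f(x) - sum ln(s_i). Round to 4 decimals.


Step 1: Compute log-barrier.
ln values: [-0.9163, 1.1217, 1.9301, 1.6808]
phi = -(-0.9163 + 1.1217 + 1.9301 + 1.6808) = -3.8163
Step 2: Compute augmented objective.
t*f(x) = 6.61*18.39 = 121.5579
Total = 121.5579 - 3.8163 = 117.7416


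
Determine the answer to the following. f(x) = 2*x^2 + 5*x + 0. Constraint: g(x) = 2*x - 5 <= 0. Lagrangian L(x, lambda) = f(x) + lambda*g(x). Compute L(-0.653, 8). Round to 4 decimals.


Step 1: Evaluate f(x).
f(-0.653) = 2*(-0.653)^2 + 5*(-0.653) + 0 = -2.4122
Step 2: Evaluate g(x).
g(-0.653) = 2*-0.653 - 5 = -6.306
Step 3: Compute Lagrangian.
L = -2.4122 + 8*-6.306 = -52.8602


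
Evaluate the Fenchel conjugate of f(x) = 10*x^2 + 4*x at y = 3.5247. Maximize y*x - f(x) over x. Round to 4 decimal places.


f*(y) = sup_x {y*x - a*x^2 - b*x} = sup_x {(y-b)*x - a*x^2}
FOC: (y - b) - 2a*x = 0 => x* = (y - b)/(2a)
x* = (3.5247 - 4)/(2*10) = -0.0238
f*(3.5247) = (y-b)^2/(4a) = (3.5247 - 4)^2/(4*10)
= 0.2259/40 = 0.0056


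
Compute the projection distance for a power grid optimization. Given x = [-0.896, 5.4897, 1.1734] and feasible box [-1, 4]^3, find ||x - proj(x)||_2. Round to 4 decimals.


Project each component onto [-1, 4].
clip(-0.896) = -0.896, clip(5.4897) = 4.0, clip(1.1734) = 1.1734
Projection = [-0.896, 4.0, 1.1734]
Squared diffs: [0.0, 2.2192, 0.0]
Distance = sqrt(2.2192) = 1.4897


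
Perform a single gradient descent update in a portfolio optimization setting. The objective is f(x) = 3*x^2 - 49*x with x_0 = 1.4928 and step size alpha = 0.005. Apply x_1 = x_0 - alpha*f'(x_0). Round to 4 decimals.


We compute the gradient at x_0 and apply the update.
f'(x) = 6*x - 49
f'(1.4928) = 6*1.4928 - 49 = -40.0432
x_1 = 1.4928 - 0.005*-40.0432 = 1.693


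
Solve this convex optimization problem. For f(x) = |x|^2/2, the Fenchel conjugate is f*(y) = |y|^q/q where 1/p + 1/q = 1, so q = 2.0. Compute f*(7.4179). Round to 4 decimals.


The conjugate exponent q satisfies 1/p + 1/q = 1.
p = 2, so q = 2/(2 - 1) = 2.0
|y|^q = 7.4179^2.0 = 55.0252
f*(7.4179) = 55.0252 / 2.0 = 27.5126


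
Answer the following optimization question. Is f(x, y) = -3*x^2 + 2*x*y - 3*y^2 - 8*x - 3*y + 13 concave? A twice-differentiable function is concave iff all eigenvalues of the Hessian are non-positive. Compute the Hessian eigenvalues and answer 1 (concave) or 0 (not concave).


The Hessian of f(x,y) = -3*x^2 + 2*x*y - 3*y^2 - 8*x - 3*y + 13 is:
H = [[-6, 2], [2, -6]]
Trace = -6 - 6 = -12
Determinant = -6*-6 - (2)^2 = 32
Discriminant = (-12)^2 - 4*32 = 16.0
Eigenvalues: lambda_1 = -8.0, lambda_2 = -4.0
The function is concave.

1


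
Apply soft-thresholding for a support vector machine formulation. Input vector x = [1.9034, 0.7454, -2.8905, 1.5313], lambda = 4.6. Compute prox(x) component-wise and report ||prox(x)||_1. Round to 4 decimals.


Soft-thresholding with lambda = 4.6:
prox(1.9034) = sign(1.9034)*max(|1.9034| - 4.6, 0) = 0.0
prox(0.7454) = sign(0.7454)*max(|0.7454| - 4.6, 0) = 0.0
prox(-2.8905) = sign(-2.8905)*max(|-2.8905| - 4.6, 0) = 0.0
prox(1.5313) = sign(1.5313)*max(|1.5313| - 4.6, 0) = 0.0
prox(x) = [0.0, 0.0, 0.0, 0.0]
||prox(x)||_1 = 0.0 + 0.0 + 0.0 + 0.0 = 0.0


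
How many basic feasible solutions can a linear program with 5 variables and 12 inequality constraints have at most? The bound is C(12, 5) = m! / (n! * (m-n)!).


Each vertex corresponds to some choice of n active constraints out of m, so the number of vertices is at most C(m, n) = m! / (n!(m-n)!).
m = 12, n = 5
Numerator: 12 * 11 * 10 * 9 * 8
Denominator: 5! = 120
C(12, 5) = 792


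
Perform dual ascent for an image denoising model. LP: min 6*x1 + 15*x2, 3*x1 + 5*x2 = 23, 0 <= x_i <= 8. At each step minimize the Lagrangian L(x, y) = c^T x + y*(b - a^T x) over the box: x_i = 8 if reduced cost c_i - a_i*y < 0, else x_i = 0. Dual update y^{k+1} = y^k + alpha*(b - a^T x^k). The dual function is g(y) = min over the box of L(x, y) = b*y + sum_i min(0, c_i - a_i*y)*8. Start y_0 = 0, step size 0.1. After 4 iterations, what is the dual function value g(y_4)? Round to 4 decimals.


Dual ascent for LP: min 6*x1 + 15*x2, 3*x1 + 5*x2 = 23, 0 <= x_i <= 8
Step 1: y^k = 0.0, reduced costs: (6.0, 15.0)
  x^k = (0.0, 0.0), subgradient = b - a^T x = 23.0
  y^{k+1} = 0.0 + 0.1*23.0 = 2.3
Step 2: y^k = 2.3, reduced costs: (-0.9, 3.5)
  x^k = (8.0, 0.0), subgradient = b - a^T x = -1.0
  y^{k+1} = 2.3 + 0.1*-1.0 = 2.2
Step 3: y^k = 2.2, reduced costs: (-0.6, 4.0)
  x^k = (8.0, 0.0), subgradient = b - a^T x = -1.0
  y^{k+1} = 2.2 + 0.1*-1.0 = 2.1
Step 4: y^k = 2.1, reduced costs: (-0.3, 4.5)
  x^k = (8.0, 0.0), subgradient = b - a^T x = -1.0
  y^{k+1} = 2.1 + 0.1*-1.0 = 2.0
Dual objective at y_4 = 2.0: reduced costs (0.0, 5.0), box minimizer x = (0.0, 0.0)
g(y_4) = b*y + (c1 - a1*y)*x1 + (c2 - a2*y)*x2 = 23*2.0 + 0.0*0.0 + 5.0*0.0 = 46.0 + 0.0 + 0.0 = 46.0


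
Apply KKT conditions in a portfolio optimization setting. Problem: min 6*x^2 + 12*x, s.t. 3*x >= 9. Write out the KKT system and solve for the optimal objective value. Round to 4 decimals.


Step 1: Try lambda = 0 (constraint inactive).
x_unc = -12/(2*6) = -1.0
Check: 3*-1.0 = -3.0 < 9 -- violated!
Step 2: Constraint must be active: 3*x = 9
x* = 9/3 = 3.0
lambda = (2*6*3.0 + 12)/3 = 16.0
Step 3: Compute optimal value.
f(x*) = 6*3.0^2 + 12*3.0 = 90.0


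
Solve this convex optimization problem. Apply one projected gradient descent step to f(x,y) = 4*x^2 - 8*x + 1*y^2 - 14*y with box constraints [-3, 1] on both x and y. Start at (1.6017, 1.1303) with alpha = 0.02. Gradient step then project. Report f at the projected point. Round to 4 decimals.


Step 1: Compute gradient at (1.6017, 1.1303).
grad_x = 2*4*1.6017 - 8 = 4.8136
grad_y = 2*1*1.1303 - 14 = -11.7394
Step 2: Gradient step.
x_raw = 1.6017 - 0.02*4.8136 = 1.5054
y_raw = 1.1303 - 0.02*-11.7394 = 1.3651
Step 3: Project onto [-3, 1].
x_proj = clip(1.5054) = 1.0
y_proj = clip(1.3651) = 1.0
Step 4: Evaluate f.
f(1.0, 1.0) = -17.0


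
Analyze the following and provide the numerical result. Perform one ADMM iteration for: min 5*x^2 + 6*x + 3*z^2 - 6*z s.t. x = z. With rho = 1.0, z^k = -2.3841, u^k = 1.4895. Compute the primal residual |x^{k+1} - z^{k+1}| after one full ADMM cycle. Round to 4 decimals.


ADMM iteration with rho = 1.0, z^k = -2.3841, u^k = 1.4895
Step 1: x-update.
Minimize 5*x^2 + 6*x + (1.0/2)*(x + 2.3841 + 1.4895)^2
FOC: (2*5 + 1.0)*x = -6 + 1.0*(-2.3841 - 1.4895)
x^{k+1} = -0.8976
Step 2: z-update.
Minimize 3*z^2 - 6*z + (1.0/2)*(-0.8976 - z + 1.4895)^2
FOC: (2*3 + 1.0)*z = 6 + 1.0*(-0.8976 + 1.4895)
z^{k+1} = 0.9417
Step 3: u-update.
u^{k+1} = 1.4895 - 0.8976 - 0.9417 = -0.3498
Step 4: Primal residual = |-0.8976 - 0.9417| = 1.8393


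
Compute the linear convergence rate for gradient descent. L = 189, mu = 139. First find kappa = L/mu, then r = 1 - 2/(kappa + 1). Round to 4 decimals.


Step 1: Compute the condition number.
kappa = L/mu = 189/139 = 1.3597
Step 2: Compute the convergence rate.
r = 1 - 2/(kappa + 1) = 1 - 2*mu/(L + mu) = (L - mu)/(L + mu) = 50/328 = 0.1524


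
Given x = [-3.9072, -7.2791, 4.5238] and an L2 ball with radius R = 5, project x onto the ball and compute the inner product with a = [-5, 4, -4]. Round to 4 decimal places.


Step 1: Compute ||x|| (intermediates to 6 decimals).
||x|| = sqrt((-3.9072)^2 + (-7.2791)^2 + 4.5238^2) = 9.418932
Step 2: Project.
Since ||x|| > R, scale = R/||x|| = 5/9.418932 = 0.530846, proj(x) = scale * x
proj(x) = [-2.074121, -3.864081, 2.401441]
Step 3: Dot product.
a^T * proj(x) = -5*(-2.074121) + 4*(-3.864081) - 4*2.401441 = -14.6915


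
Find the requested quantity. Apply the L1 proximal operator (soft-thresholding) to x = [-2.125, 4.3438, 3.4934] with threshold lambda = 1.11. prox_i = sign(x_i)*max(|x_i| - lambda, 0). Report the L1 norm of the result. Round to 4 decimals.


Soft-thresholding with lambda = 1.11:
prox(-2.125) = sign(-2.125)*max(|-2.125| - 1.11, 0) = -1.015
prox(4.3438) = sign(4.3438)*max(|4.3438| - 1.11, 0) = 3.2338
prox(3.4934) = sign(3.4934)*max(|3.4934| - 1.11, 0) = 2.3834
prox(x) = [-1.015, 3.2338, 2.3834]
||prox(x)||_1 = 1.015 + 3.2338 + 2.3834 = 6.6322


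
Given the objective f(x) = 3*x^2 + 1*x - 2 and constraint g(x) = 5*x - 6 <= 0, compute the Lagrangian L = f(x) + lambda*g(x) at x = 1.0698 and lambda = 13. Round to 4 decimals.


Step 1: Evaluate f(x).
f(1.0698) = 3*1.0698^2 + 1*1.0698 - 2 = 2.5032
Step 2: Evaluate g(x).
g(1.0698) = 5*1.0698 - 6 = -0.651
Step 3: Compute Lagrangian.
L = 2.5032 + 13*-0.651 = -5.9598


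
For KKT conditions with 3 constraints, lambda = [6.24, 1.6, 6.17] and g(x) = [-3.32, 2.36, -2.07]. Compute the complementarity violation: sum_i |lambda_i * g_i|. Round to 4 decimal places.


KKT complementary slackness check:
lambda_1 * g_1 = 6.24 * -3.32 = -20.7168
lambda_2 * g_2 = 1.6 * 2.36 = 3.776
lambda_3 * g_3 = 6.17 * -2.07 = -12.7719
Total violation = 20.7168 + 3.776 + 12.7719 = 37.2647


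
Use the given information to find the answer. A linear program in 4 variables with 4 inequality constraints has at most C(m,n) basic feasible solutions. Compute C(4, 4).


Each vertex corresponds to some choice of n active constraints out of m, so the number of vertices is at most C(m, n) = m! / (n!(m-n)!).
m = 4, n = 4
Numerator: 4 * 3 * 2 * 1
Denominator: 4! = 24
C(4, 4) = 1


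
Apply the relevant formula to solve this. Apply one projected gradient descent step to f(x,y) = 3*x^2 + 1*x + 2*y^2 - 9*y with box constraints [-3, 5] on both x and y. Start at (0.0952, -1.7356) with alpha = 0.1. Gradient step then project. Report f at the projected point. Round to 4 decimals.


Step 1: Compute gradient at (0.0952, -1.7356).
grad_x = 2*3*0.0952 + 1 = 1.5712
grad_y = 2*2*-1.7356 - 9 = -15.9424
Step 2: Gradient step.
x_raw = 0.0952 - 0.1*1.5712 = -0.0619
y_raw = -1.7356 - 0.1*-15.9424 = -0.1414
Step 3: Project onto [-3, 5].
x_proj = clip(-0.0619) = -0.0619
y_proj = clip(-0.1414) = -0.1414
Step 4: Evaluate f.
f(-0.0619, -0.1414) = 1.2618


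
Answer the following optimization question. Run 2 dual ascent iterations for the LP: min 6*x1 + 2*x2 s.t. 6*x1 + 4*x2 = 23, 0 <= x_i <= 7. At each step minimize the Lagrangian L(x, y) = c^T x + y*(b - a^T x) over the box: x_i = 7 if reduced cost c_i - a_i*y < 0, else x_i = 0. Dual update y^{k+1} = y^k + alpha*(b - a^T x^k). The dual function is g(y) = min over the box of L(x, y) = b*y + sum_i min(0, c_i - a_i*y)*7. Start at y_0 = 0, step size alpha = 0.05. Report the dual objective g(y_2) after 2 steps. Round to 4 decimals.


Dual ascent for LP: min 6*x1 + 2*x2, 6*x1 + 4*x2 = 23, 0 <= x_i <= 7
Step 1: y^k = 0.0, reduced costs: (6.0, 2.0)
  x^k = (0.0, 0.0), subgradient = b - a^T x = 23.0
  y^{k+1} = 0.0 + 0.05*23.0 = 1.15
Step 2: y^k = 1.15, reduced costs: (-0.9, -2.6)
  x^k = (7.0, 7.0), subgradient = b - a^T x = -47.0
  y^{k+1} = 1.15 + 0.05*-47.0 = -1.2
Dual objective at y_2 = -1.2: reduced costs (13.2, 6.8), box minimizer x = (0.0, 0.0)
g(y_2) = b*y + (c1 - a1*y)*x1 + (c2 - a2*y)*x2 = 23*(-1.2) + 13.2*0.0 + 6.8*0.0 = -27.6 + 0.0 + 0.0 = -27.6


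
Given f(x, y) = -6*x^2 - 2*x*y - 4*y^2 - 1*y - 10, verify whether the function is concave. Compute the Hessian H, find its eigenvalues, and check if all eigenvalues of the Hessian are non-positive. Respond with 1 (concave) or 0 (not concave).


The Hessian of f(x,y) = -6*x^2 - 2*x*y - 4*y^2 - 1*y - 10 is:
H = [[-12, -2], [-2, -8]]
Trace = -12 - 8 = -20
Determinant = -12*-8 - (-2)^2 = 92
Discriminant = (-20)^2 - 4*92 = 32.0
Eigenvalues: lambda_1 = -12.8284, lambda_2 = -7.1716
The function is concave.

1


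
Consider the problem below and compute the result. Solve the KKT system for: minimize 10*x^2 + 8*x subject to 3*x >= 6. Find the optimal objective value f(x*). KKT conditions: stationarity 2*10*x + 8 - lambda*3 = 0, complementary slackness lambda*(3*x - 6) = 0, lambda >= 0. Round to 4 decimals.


Step 1: Try lambda = 0 (constraint inactive).
x_unc = -8/(2*10) = -0.4
Check: 3*-0.4 = -1.2 < 6 -- violated!
Step 2: Constraint must be active: 3*x = 6
x* = 6/3 = 2.0
lambda = (2*10*2.0 + 8)/3 = 16.0
Step 3: Compute optimal value.
f(x*) = 10*2.0^2 + 8*2.0 = 56.0


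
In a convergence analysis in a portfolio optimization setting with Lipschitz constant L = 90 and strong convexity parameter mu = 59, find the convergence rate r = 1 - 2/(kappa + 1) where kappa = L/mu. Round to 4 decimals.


Step 1: Compute the condition number.
kappa = L/mu = 90/59 = 1.5254
Step 2: Compute the convergence rate.
r = 1 - 2/(kappa + 1) = 1 - 2*mu/(L + mu) = (L - mu)/(L + mu) = 31/149 = 0.2081


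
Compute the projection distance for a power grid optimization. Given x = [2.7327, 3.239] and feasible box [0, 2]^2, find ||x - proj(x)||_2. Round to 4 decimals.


Project each component onto [0, 2].
clip(2.7327) = 2.0, clip(3.239) = 2.0
Projection = [2.0, 2.0]
Squared diffs: [0.5368, 1.5351]
Distance = sqrt(2.0719) = 1.4394


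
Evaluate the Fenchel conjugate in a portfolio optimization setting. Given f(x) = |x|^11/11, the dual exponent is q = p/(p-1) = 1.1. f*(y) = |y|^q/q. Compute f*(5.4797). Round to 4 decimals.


The conjugate exponent q satisfies 1/p + 1/q = 1.
p = 11, so q = 11/(11 - 1) = 1.1
|y|^q = 5.4797^1.1 = 6.4958
f*(5.4797) = 6.4958 / 1.1 = 5.9053


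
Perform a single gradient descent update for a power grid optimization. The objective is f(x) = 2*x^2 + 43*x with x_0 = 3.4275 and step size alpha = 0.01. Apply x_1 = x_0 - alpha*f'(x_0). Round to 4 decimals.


We compute the gradient at x_0 and apply the update.
f'(x) = 4*x + 43
f'(3.4275) = 4*3.4275 + 43 = 56.71
x_1 = 3.4275 - 0.01*56.71 = 2.8604


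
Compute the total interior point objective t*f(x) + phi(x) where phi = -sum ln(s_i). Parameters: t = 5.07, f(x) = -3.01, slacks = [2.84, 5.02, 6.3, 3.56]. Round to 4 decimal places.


Step 1: Compute log-barrier.
ln values: [1.0438, 1.6134, 1.8405, 1.2698]
phi = -(1.0438 + 1.6134 + 1.8405 + 1.2698) = -5.7675
Step 2: Compute augmented objective.
t*f(x) = 5.07*-3.01 = -15.2607
Total = -15.2607 - 5.7675 = -21.0282


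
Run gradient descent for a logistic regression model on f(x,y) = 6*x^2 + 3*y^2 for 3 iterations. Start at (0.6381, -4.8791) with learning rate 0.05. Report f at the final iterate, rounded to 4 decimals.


Gradient descent on f(x,y) = 6*x^2 + 3*y^2.
Starting point: (0.6381, -4.8791), alpha = 0.05
Step 1: grad_x = 2*6*0.6381 = 7.6572, grad_y = 2*3*-4.8791 = -29.2746
  x_1 = 0.6381 - 0.05*7.6572 = 0.2552
  y_1 = -4.8791 - 0.05*-29.2746 = -3.4154
Step 2: grad_x = 2*6*0.2552 = 3.0629, grad_y = 2*3*-3.4154 = -20.4922
  x_2 = 0.2552 - 0.05*3.0629 = 0.1021
  y_2 = -3.4154 - 0.05*-20.4922 = -2.3908
Step 3: grad_x = 2*6*0.1021 = 1.2252, grad_y = 2*3*-2.3908 = -14.3446
  x_3 = 0.1021 - 0.05*1.2252 = 0.0408
  y_3 = -2.3908 - 0.05*-14.3446 = -1.6735
f(0.0408, -1.6735) = 6*0.0408^2 + 3*(-1.6735)^2 = 8.4121


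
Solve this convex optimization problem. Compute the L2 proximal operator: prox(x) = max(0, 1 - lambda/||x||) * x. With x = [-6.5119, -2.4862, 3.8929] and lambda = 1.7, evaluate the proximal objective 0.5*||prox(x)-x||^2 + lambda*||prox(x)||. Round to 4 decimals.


Step 1: Compute ||x||.
||x|| = 7.9838
Step 2: Compute scaling factor.
scale = max(0, 1 - 1.7/7.9838) = 0.7871
Step 3: prox(x) = [-5.1253, -1.9568, 3.064]
||prox(x)|| = 6.2838
Step 4: Proximal objective.
0.5*||prox-x||^2 = 1.445
lambda*||prox|| = 10.6825
Total = 12.1274


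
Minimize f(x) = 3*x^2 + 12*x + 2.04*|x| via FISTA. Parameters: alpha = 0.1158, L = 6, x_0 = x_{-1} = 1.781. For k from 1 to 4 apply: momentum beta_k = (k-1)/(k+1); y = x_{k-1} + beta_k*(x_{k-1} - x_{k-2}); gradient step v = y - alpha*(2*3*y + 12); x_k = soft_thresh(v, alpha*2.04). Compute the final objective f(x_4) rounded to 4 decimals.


FISTA on f(x) = 3*x^2 + 12*x + 2.04*|x|
L = 6, alpha = 0.1158
Iteration 1: beta = 0.0, y = 1.781 + 0.0*(1.781 - 1.781) = 1.781
  grad(y) = 22.686, v = y - alpha*grad = -0.846
  prox(v) = soft_thresh(-0.846, 0.2362) = -0.6098
Iteration 2: beta = 0.3333, y = -0.6098 + 0.3333*(-0.6098 - 1.781) = -1.4067
  grad(y) = 3.5595, v = y - alpha*grad = -1.8189
  prox(v) = soft_thresh(-1.8189, 0.2362) = -1.5827
Iteration 3: beta = 0.5, y = -1.5827 + 0.5*(-1.5827 + 0.6098) = -2.0692
  grad(y) = -0.4149, v = y - alpha*grad = -2.0211
  prox(v) = soft_thresh(-2.0211, 0.2362) = -1.7849
Iteration 4: beta = 0.6, y = -1.7849 + 0.6*(-1.7849 + 1.5827) = -1.9062
  grad(y) = 0.5629, v = y - alpha*grad = -1.9714
  prox(v) = soft_thresh(-1.9714, 0.2362) = -1.7351
f(x_4) = 3*(-1.7351)^2 + 12*(-1.7351) + 2.04*|-1.7351| = -8.2499


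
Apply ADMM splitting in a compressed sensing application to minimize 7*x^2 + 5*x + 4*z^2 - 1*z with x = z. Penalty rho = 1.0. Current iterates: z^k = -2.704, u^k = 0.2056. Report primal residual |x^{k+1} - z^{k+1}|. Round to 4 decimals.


ADMM iteration with rho = 1.0, z^k = -2.704, u^k = 0.2056
Step 1: x-update.
Minimize 7*x^2 + 5*x + (1.0/2)*(x + 2.704 + 0.2056)^2
FOC: (2*7 + 1.0)*x = -5 + 1.0*(-2.704 - 0.2056)
x^{k+1} = -0.5273
Step 2: z-update.
Minimize 4*z^2 - 1*z + (1.0/2)*(-0.5273 - z + 0.2056)^2
FOC: (2*4 + 1.0)*z = 1 + 1.0*(-0.5273 + 0.2056)
z^{k+1} = 0.0754
Step 3: u-update.
u^{k+1} = 0.2056 - 0.5273 - 0.0754 = -0.3971
Step 4: Primal residual = |-0.5273 - 0.0754| = 0.6027


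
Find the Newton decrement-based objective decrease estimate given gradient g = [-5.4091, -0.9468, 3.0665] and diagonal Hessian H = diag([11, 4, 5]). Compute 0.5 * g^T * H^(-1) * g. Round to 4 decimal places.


Step 1: H is diagonal, so H^(-1) * g = [-0.4917, -0.2367, 0.6133].
Step 2: g^T H^(-1) g = sum_i g_i^2 / H_ii
  = (-5.4091)^2/11 + (-0.9468)^2/4 + (3.0665)^2/5
  = 2.6599 + 0.2241 + 1.8807 = 4.7646
Step 3: Objective decrease = 0.5 * g^T H^(-1) g = 2.3823


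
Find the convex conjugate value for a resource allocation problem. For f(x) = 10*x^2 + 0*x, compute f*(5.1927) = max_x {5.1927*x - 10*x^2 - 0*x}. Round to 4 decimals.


f*(y) = sup_x {y*x - a*x^2 - b*x} = sup_x {(y-b)*x - a*x^2}
FOC: (y - b) - 2a*x = 0 => x* = (y - b)/(2a)
x* = (5.1927 - 0)/(2*10) = 0.2596
f*(5.1927) = (y-b)^2/(4a) = (5.1927 - 0)^2/(4*10)
= 26.9641/40 = 0.6741


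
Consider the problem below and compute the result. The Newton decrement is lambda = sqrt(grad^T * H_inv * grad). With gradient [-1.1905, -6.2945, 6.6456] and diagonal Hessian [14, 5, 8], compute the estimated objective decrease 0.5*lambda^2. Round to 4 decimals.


Step 1: H is diagonal, so H^(-1) * g = [-0.085, -1.2589, 0.8307].
Step 2: g^T H^(-1) g = sum_i g_i^2 / H_ii
  = (-1.1905)^2/14 + (-6.2945)^2/5 + (6.6456)^2/8
  = 0.1012 + 7.9241 + 5.5205 = 13.5459
Step 3: Objective decrease = 0.5 * g^T H^(-1) g = 6.7729


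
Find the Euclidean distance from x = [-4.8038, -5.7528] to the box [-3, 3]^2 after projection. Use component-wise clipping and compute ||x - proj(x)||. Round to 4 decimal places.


Project each component onto [-3, 3].
clip(-4.8038) = -3.0, clip(-5.7528) = -3.0
Projection = [-3.0, -3.0]
Squared diffs: [3.2537, 7.5779]
Distance = sqrt(10.8316) = 3.2911


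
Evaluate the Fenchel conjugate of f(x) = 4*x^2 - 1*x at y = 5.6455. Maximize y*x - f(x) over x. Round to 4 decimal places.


f*(y) = sup_x {y*x - a*x^2 - b*x} = sup_x {(y-b)*x - a*x^2}
FOC: (y - b) - 2a*x = 0 => x* = (y - b)/(2a)
x* = (5.6455 + 1)/(2*4) = 0.8307
f*(5.6455) = (y-b)^2/(4a) = (5.6455 + 1)^2/(4*4)
= 44.1627/16 = 2.7602


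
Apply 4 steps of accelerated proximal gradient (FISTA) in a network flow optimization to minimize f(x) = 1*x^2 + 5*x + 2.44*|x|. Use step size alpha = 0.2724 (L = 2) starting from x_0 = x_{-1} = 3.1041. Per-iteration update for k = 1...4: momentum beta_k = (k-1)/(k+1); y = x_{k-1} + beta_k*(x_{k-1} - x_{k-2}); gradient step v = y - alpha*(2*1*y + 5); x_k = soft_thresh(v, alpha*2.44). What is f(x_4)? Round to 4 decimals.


FISTA on f(x) = 1*x^2 + 5*x + 2.44*|x|
L = 2, alpha = 0.2724
Iteration 1: beta = 0.0, y = 3.1041 + 0.0*(3.1041 - 3.1041) = 3.1041
  grad(y) = 11.2082, v = y - alpha*grad = 0.051
  prox(v) = soft_thresh(0.051, 0.6647) = 0.0
Iteration 2: beta = 0.3333, y = 0.0 + 0.3333*(0.0 - 3.1041) = -1.0347
  grad(y) = 2.9306, v = y - alpha*grad = -1.833
  prox(v) = soft_thresh(-1.833, 0.6647) = -1.1683
Iteration 3: beta = 0.5, y = -1.1683 + 0.5*(-1.1683 - 0.0) = -1.7525
  grad(y) = 1.495, v = y - alpha*grad = -2.1597
  prox(v) = soft_thresh(-2.1597, 0.6647) = -1.4951
Iteration 4: beta = 0.6, y = -1.4951 + 0.6*(-1.4951 + 1.1683) = -1.6911
  grad(y) = 1.6177, v = y - alpha*grad = -2.1318
  prox(v) = soft_thresh(-2.1318, 0.6647) = -1.4671
f(x_4) = 1*(-1.4671)^2 + 5*(-1.4671) + 2.44*|-1.4671| = -1.6034


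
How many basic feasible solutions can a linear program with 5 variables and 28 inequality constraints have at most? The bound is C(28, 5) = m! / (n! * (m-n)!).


Each vertex corresponds to some choice of n active constraints out of m, so the number of vertices is at most C(m, n) = m! / (n!(m-n)!).
m = 28, n = 5
Numerator: 28 * 27 * 26 * 25 * 24
Denominator: 5! = 120
C(28, 5) = 98280


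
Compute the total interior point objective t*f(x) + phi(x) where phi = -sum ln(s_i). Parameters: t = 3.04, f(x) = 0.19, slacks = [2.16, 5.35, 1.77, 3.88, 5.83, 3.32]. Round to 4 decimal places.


Step 1: Compute log-barrier.
ln values: [0.7701, 1.6771, 0.571, 1.3558, 1.763, 1.2]
phi = -(0.7701 + 1.6771 + 0.571 + 1.3558 + 1.763 + 1.2) = -7.337
Step 2: Compute augmented objective.
t*f(x) = 3.04*0.19 = 0.5776
Total = 0.5776 - 7.337 = -6.7594


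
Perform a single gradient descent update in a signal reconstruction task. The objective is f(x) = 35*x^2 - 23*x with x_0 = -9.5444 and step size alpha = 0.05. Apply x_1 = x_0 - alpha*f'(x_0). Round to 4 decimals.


We compute the gradient at x_0 and apply the update.
f'(x) = 70*x - 23
f'(-9.5444) = 70*-9.5444 - 23 = -691.108
x_1 = -9.5444 - 0.05*-691.108 = 25.011


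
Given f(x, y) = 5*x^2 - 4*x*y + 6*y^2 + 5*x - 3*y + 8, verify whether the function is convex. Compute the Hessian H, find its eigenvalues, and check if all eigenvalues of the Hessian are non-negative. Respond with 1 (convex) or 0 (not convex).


The Hessian of f(x,y) = 5*x^2 - 4*x*y + 6*y^2 + 5*x - 3*y + 8 is:
H = [[10, -4], [-4, 12]]
Trace = 10 + 12 = 22
Determinant = 10*12 - (-4)^2 = 104
Discriminant = (22)^2 - 4*104 = 68.0
Eigenvalues: lambda_1 = 6.8769, lambda_2 = 15.1231
The function is convex.

1


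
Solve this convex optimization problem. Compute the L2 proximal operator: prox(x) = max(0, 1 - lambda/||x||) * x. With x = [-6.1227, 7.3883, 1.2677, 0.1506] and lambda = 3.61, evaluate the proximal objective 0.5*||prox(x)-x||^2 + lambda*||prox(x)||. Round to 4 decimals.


Step 1: Compute ||x||.
||x|| = 9.6801
Step 2: Compute scaling factor.
scale = max(0, 1 - 3.61/9.6801) = 0.6271
Step 3: prox(x) = [-3.8394, 4.633, 0.7949, 0.0944]
||prox(x)|| = 6.0701
Step 4: Proximal objective.
0.5*||prox-x||^2 = 6.5161
lambda*||prox|| = 21.9131
Total = 28.4291


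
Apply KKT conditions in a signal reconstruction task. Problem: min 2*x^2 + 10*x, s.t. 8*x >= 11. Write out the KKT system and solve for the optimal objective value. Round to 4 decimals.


Step 1: Try lambda = 0 (constraint inactive).
x_unc = -10/(2*2) = -2.5
Check: 8*-2.5 = -20.0 < 11 -- violated!
Step 2: Constraint must be active: 8*x = 11
x* = 11/8 = 1.375
lambda = (2*2*1.375 + 10)/8 = 1.9375
Step 3: Compute optimal value.
f(x*) = 2*1.375^2 + 10*1.375 = 17.5313


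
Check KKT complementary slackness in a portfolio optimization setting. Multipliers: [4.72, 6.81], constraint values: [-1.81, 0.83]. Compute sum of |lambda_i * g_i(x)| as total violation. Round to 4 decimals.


KKT complementary slackness check:
lambda_1 * g_1 = 4.72 * -1.81 = -8.5432
lambda_2 * g_2 = 6.81 * 0.83 = 5.6523
Total violation = 8.5432 + 5.6523 = 14.1955


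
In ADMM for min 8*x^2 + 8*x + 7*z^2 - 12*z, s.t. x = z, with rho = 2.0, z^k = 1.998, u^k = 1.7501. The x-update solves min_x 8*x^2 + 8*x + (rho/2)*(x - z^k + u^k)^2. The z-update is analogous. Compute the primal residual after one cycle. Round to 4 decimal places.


ADMM iteration with rho = 2.0, z^k = 1.998, u^k = 1.7501
Step 1: x-update.
Minimize 8*x^2 + 8*x + (2.0/2)*(x - 1.998 + 1.7501)^2
FOC: (2*8 + 2.0)*x = -8 + 2.0*(1.998 - 1.7501)
x^{k+1} = -0.4169
Step 2: z-update.
Minimize 7*z^2 - 12*z + (2.0/2)*(-0.4169 - z + 1.7501)^2
FOC: (2*7 + 2.0)*z = 12 + 2.0*(-0.4169 + 1.7501)
z^{k+1} = 0.9167
Step 3: u-update.
u^{k+1} = 1.7501 - 0.4169 - 0.9167 = 0.4166
Step 4: Primal residual = |-0.4169 - 0.9167| = 1.3336


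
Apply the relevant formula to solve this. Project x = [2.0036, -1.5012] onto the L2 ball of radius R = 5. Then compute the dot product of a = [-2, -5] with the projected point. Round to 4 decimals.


Step 1: Compute ||x|| (intermediates to 6 decimals).
||x|| = sqrt(2.0036^2 + (-1.5012)^2) = 2.5036
Step 2: Project.
Since ||x|| <= R, proj = x (no scaling needed).
proj(x) = [2.0036, -1.5012]
Step 3: Dot product.
a^T * proj(x) = -2*2.0036 - 5*(-1.5012) = 3.4988


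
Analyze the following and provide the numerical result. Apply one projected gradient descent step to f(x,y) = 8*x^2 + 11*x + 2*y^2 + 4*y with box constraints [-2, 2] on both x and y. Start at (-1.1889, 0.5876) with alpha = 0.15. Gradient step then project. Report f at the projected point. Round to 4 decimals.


Step 1: Compute gradient at (-1.1889, 0.5876).
grad_x = 2*8*-1.1889 + 11 = -8.0224
grad_y = 2*2*0.5876 + 4 = 6.3504
Step 2: Gradient step.
x_raw = -1.1889 - 0.15*-8.0224 = 0.0145
y_raw = 0.5876 - 0.15*6.3504 = -0.365
Step 3: Project onto [-2, 2].
x_proj = clip(0.0145) = 0.0145
y_proj = clip(-0.365) = -0.365
Step 4: Evaluate f.
f(0.0145, -0.365) = -1.0327


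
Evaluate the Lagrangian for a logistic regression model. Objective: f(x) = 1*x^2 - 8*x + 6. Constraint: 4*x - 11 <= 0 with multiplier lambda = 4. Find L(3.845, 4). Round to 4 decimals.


Step 1: Evaluate f(x).
f(3.845) = 1*3.845^2 - 8*3.845 + 6 = -9.976
Step 2: Evaluate g(x).
g(3.845) = 4*3.845 - 11 = 4.38
Step 3: Compute Lagrangian.
L = -9.976 + 4*4.38 = 7.544


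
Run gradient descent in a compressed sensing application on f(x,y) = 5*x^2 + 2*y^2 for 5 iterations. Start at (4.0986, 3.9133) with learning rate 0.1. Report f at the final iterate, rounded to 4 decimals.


Gradient descent on f(x,y) = 5*x^2 + 2*y^2.
Starting point: (4.0986, 3.9133), alpha = 0.1
Step 1: grad_x = 2*5*4.0986 = 40.986, grad_y = 2*2*3.9133 = 15.6532
  x_1 = 4.0986 - 0.1*40.986 = 0.0
  y_1 = 3.9133 - 0.1*15.6532 = 2.348
Step 2: grad_x = 2*5*0.0 = 0.0, grad_y = 2*2*2.348 = 9.3919
  x_2 = 0.0 - 0.1*0.0 = 0.0
  y_2 = 2.348 - 0.1*9.3919 = 1.4088
Step 3: grad_x = 2*5*0.0 = 0.0, grad_y = 2*2*1.4088 = 5.6352
  x_3 = 0.0 - 0.1*0.0 = 0.0
  y_3 = 1.4088 - 0.1*5.6352 = 0.8453
Step 4: grad_x = 2*5*0.0 = 0.0, grad_y = 2*2*0.8453 = 3.3811
  x_4 = 0.0 - 0.1*0.0 = 0.0
  y_4 = 0.8453 - 0.1*3.3811 = 0.5072
Step 5: grad_x = 2*5*0.0 = 0.0, grad_y = 2*2*0.5072 = 2.0287
  x_5 = 0.0 - 0.1*0.0 = 0.0
  y_5 = 0.5072 - 0.1*2.0287 = 0.3043
f(0.0, 0.3043) = 5*0.0^2 + 2*0.3043^2 = 0.1852


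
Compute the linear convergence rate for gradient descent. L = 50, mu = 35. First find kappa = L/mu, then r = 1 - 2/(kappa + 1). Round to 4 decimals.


Step 1: Compute the condition number.
kappa = L/mu = 50/35 = 1.4286
Step 2: Compute the convergence rate.
r = 1 - 2/(kappa + 1) = 1 - 2*mu/(L + mu) = (L - mu)/(L + mu) = 15/85 = 0.1765


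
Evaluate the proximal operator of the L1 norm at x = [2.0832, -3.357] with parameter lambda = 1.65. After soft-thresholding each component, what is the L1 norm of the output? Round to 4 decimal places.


Soft-thresholding with lambda = 1.65:
prox(2.0832) = sign(2.0832)*max(|2.0832| - 1.65, 0) = 0.4332
prox(-3.357) = sign(-3.357)*max(|-3.357| - 1.65, 0) = -1.707
prox(x) = [0.4332, -1.707]
||prox(x)||_1 = 0.4332 + 1.707 = 2.1402


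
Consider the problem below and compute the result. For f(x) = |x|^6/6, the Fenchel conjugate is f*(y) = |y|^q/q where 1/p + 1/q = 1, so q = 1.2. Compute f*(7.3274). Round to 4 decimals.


The conjugate exponent q satisfies 1/p + 1/q = 1.
p = 6, so q = 6/(6 - 1) = 1.2
|y|^q = 7.3274^1.2 = 10.9129
f*(7.3274) = 10.9129 / 1.2 = 9.0941


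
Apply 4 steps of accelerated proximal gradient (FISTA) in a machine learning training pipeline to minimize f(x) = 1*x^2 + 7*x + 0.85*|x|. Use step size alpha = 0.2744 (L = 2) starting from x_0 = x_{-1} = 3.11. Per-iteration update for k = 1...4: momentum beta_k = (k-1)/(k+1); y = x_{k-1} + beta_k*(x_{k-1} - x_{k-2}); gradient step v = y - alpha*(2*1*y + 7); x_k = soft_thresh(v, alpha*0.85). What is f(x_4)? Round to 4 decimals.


FISTA on f(x) = 1*x^2 + 7*x + 0.85*|x|
L = 2, alpha = 0.2744
Iteration 1: beta = 0.0, y = 3.11 + 0.0*(3.11 - 3.11) = 3.11
  grad(y) = 13.22, v = y - alpha*grad = -0.5176
  prox(v) = soft_thresh(-0.5176, 0.2332) = -0.2843
Iteration 2: beta = 0.3333, y = -0.2843 + 0.3333*(-0.2843 - 3.11) = -1.4158
  grad(y) = 4.1685, v = y - alpha*grad = -2.5596
  prox(v) = soft_thresh(-2.5596, 0.2332) = -2.3264
Iteration 3: beta = 0.5, y = -2.3264 + 0.5*(-2.3264 + 0.2843) = -3.3474
  grad(y) = 0.3053, v = y - alpha*grad = -3.4311
  prox(v) = soft_thresh(-3.4311, 0.2332) = -3.1979
Iteration 4: beta = 0.6, y = -3.1979 + 0.6*(-3.1979 + 2.3264) = -3.7208
  grad(y) = -0.4416, v = y - alpha*grad = -3.5996
  prox(v) = soft_thresh(-3.5996, 0.2332) = -3.3664
f(x_4) = 1*(-3.3664)^2 + 7*(-3.3664) + 0.85*|-3.3664| = -9.3707


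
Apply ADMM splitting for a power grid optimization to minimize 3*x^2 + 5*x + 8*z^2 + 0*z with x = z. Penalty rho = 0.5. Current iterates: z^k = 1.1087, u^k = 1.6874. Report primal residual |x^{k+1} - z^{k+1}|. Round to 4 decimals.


ADMM iteration with rho = 0.5, z^k = 1.1087, u^k = 1.6874
Step 1: x-update.
Minimize 3*x^2 + 5*x + (0.5/2)*(x - 1.1087 + 1.6874)^2
FOC: (2*3 + 0.5)*x = -5 + 0.5*(1.1087 - 1.6874)
x^{k+1} = -0.8137
Step 2: z-update.
Minimize 8*z^2 + 0*z + (0.5/2)*(-0.8137 - z + 1.6874)^2
FOC: (2*8 + 0.5)*z = 0 + 0.5*(-0.8137 + 1.6874)
z^{k+1} = 0.0265
Step 3: u-update.
u^{k+1} = 1.6874 - 0.8137 - 0.0265 = 0.8472
Step 4: Primal residual = |-0.8137 - 0.0265| = 0.8402


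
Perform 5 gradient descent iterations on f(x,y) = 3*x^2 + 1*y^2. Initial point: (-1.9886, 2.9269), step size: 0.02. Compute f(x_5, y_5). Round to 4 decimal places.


Gradient descent on f(x,y) = 3*x^2 + 1*y^2.
Starting point: (-1.9886, 2.9269), alpha = 0.02
Step 1: grad_x = 2*3*-1.9886 = -11.9316, grad_y = 2*1*2.9269 = 5.8538
  x_1 = -1.9886 - 0.02*-11.9316 = -1.75
  y_1 = 2.9269 - 0.02*5.8538 = 2.8098
Step 2: grad_x = 2*3*-1.75 = -10.4998, grad_y = 2*1*2.8098 = 5.6196
  x_2 = -1.75 - 0.02*-10.4998 = -1.54
  y_2 = 2.8098 - 0.02*5.6196 = 2.6974
Step 3: grad_x = 2*3*-1.54 = -9.2398, grad_y = 2*1*2.6974 = 5.3949
  x_3 = -1.54 - 0.02*-9.2398 = -1.3552
  y_3 = 2.6974 - 0.02*5.3949 = 2.5895
Step 4: grad_x = 2*3*-1.3552 = -8.1311, grad_y = 2*1*2.5895 = 5.1791
  x_4 = -1.3552 - 0.02*-8.1311 = -1.1926
  y_4 = 2.5895 - 0.02*5.1791 = 2.486
Step 5: grad_x = 2*3*-1.1926 = -7.1553, grad_y = 2*1*2.486 = 4.9719
  x_5 = -1.1926 - 0.02*-7.1553 = -1.0494
  y_5 = 2.486 - 0.02*4.9719 = 2.3865
f(-1.0494, 2.3865) = 3*(-1.0494)^2 + 1*2.3865^2 = 8.9995


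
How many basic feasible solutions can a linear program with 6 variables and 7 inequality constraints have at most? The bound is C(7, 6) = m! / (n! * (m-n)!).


Each vertex corresponds to some choice of n active constraints out of m, so the number of vertices is at most C(m, n) = m! / (n!(m-n)!).
m = 7, n = 6
Numerator: 7 * 6 * 5 * 4 * 3 * 2
Denominator: 6! = 720
C(7, 6) = 7


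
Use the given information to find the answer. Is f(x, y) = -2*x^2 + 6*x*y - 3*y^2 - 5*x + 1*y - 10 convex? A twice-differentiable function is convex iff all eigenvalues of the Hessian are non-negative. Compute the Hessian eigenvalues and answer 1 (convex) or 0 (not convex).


The Hessian of f(x,y) = -2*x^2 + 6*x*y - 3*y^2 - 5*x + 1*y - 10 is:
H = [[-4, 6], [6, -6]]
Trace = -4 - 6 = -10
Determinant = -4*-6 - (6)^2 = -12
Discriminant = (-10)^2 - 4*-12 = 148.0
Eigenvalues: lambda_1 = -11.0828, lambda_2 = 1.0828
The function is not convex.

0


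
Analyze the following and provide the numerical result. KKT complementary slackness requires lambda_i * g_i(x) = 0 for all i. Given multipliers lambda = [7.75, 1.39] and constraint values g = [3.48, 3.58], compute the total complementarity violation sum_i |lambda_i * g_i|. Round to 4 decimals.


KKT complementary slackness check:
lambda_1 * g_1 = 7.75 * 3.48 = 26.97
lambda_2 * g_2 = 1.39 * 3.58 = 4.9762
Total violation = 26.97 + 4.9762 = 31.9462


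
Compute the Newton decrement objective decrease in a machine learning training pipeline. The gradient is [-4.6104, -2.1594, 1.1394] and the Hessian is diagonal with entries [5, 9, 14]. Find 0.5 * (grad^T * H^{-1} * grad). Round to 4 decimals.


Step 1: H is diagonal, so H^(-1) * g = [-0.9221, -0.2399, 0.0814].
Step 2: g^T H^(-1) g = sum_i g_i^2 / H_ii
  = (-4.6104)^2/5 + (-2.1594)^2/9 + (1.1394)^2/14
  = 4.2512 + 0.5181 + 0.0927 = 4.862
Step 3: Objective decrease = 0.5 * g^T H^(-1) g = 2.431


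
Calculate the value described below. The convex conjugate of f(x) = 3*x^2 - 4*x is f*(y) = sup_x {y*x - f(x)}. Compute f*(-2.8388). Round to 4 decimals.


f*(y) = sup_x {y*x - a*x^2 - b*x} = sup_x {(y-b)*x - a*x^2}
FOC: (y - b) - 2a*x = 0 => x* = (y - b)/(2a)
x* = (-2.8388 + 4)/(2*3) = 0.1935
f*(-2.8388) = (y-b)^2/(4a) = (-2.8388 + 4)^2/(4*3)
= 1.3484/12 = 0.1124


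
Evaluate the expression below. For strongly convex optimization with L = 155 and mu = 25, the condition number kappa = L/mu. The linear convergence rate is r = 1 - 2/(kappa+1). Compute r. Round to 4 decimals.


Step 1: Compute the condition number.
kappa = L/mu = 155/25 = 6.2
Step 2: Compute the convergence rate.
r = 1 - 2/(kappa + 1) = 1 - 2*mu/(L + mu) = (L - mu)/(L + mu) = 130/180 = 0.7222


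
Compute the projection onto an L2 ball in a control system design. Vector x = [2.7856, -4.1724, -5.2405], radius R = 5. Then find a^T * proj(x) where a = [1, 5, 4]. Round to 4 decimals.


Step 1: Compute ||x|| (intermediates to 6 decimals).
||x|| = sqrt(2.7856^2 + (-4.1724)^2 + (-5.2405)^2) = 7.254745
Step 2: Project.
Since ||x|| > R, scale = R/||x|| = 5/7.254745 = 0.689204, proj(x) = scale * x
proj(x) = [1.919847, -2.875635, -3.611774]
Step 3: Dot product.
a^T * proj(x) = 1*1.919847 + 5*(-2.875635) + 4*(-3.611774) = -26.9054


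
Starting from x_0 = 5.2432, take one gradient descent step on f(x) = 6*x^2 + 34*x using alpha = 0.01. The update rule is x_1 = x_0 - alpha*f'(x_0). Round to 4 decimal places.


We compute the gradient at x_0 and apply the update.
f'(x) = 12*x + 34
f'(5.2432) = 12*5.2432 + 34 = 96.9184
x_1 = 5.2432 - 0.01*96.9184 = 4.274


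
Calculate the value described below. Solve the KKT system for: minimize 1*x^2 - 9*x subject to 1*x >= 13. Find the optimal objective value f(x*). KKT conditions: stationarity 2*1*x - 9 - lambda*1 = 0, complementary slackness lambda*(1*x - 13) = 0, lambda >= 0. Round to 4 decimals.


Step 1: Try lambda = 0 (constraint inactive).
x_unc = 9/(2*1) = 4.5
Check: 1*4.5 = 4.5 < 13 -- violated!
Step 2: Constraint must be active: 1*x = 13
x* = 13/1 = 13.0
lambda = (2*1*13.0 - 9)/1 = 17.0
Step 3: Compute optimal value.
f(x*) = 1*13.0^2 - 9*13.0 = 52.0


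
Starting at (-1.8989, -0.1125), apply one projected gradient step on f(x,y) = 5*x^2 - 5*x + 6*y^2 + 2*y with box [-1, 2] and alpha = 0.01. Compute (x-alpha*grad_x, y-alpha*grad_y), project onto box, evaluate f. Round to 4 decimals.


Step 1: Compute gradient at (-1.8989, -0.1125).
grad_x = 2*5*-1.8989 - 5 = -23.989
grad_y = 2*6*-0.1125 + 2 = 0.65
Step 2: Gradient step.
x_raw = -1.8989 - 0.01*-23.989 = -1.659
y_raw = -0.1125 - 0.01*0.65 = -0.119
Step 3: Project onto [-1, 2].
x_proj = clip(-1.659) = -1.0
y_proj = clip(-0.119) = -0.119
Step 4: Evaluate f.
f(-1.0, -0.119) = 9.847


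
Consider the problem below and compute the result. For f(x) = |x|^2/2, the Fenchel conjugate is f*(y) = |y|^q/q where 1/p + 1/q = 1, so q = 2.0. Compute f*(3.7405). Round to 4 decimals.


The conjugate exponent q satisfies 1/p + 1/q = 1.
p = 2, so q = 2/(2 - 1) = 2.0
|y|^q = 3.7405^2.0 = 13.9913
f*(3.7405) = 13.9913 / 2.0 = 6.9957


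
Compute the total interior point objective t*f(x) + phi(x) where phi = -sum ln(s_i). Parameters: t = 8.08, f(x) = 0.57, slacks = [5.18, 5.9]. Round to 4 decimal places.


Step 1: Compute log-barrier.
ln values: [1.6448, 1.775]
phi = -(1.6448 + 1.775) = -3.4198
Step 2: Compute augmented objective.
t*f(x) = 8.08*0.57 = 4.6056
Total = 4.6056 - 3.4198 = 1.1858
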